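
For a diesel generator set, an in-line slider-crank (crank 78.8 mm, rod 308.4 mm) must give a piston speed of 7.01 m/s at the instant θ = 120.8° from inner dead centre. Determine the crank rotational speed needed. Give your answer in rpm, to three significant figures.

1140

For an in-line slider-crank, |v_piston| = rω|sinθ|·[1 + r cosθ/√(L² − r² sin²θ)].
With r = 0.0788 m, L = 0.3084 m, θ = 120.8°: the bracketed kinematic factor |dx/dθ| = 0.058609 m.
ω = v/|dx/dθ| = 7.01/0.058609 = 119.61 rad/s.
N = 60ω/(2π) = 1142.2 rpm.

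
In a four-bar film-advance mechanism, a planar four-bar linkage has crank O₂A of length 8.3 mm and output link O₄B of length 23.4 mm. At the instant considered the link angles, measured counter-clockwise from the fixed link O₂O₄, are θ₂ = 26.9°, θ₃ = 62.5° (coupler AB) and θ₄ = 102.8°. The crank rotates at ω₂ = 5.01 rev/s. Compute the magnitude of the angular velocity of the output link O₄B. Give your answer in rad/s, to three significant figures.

10.0

ω₂ = 31.48 rad/s (from 5.01 rev/s).
Differentiating the loop-closure r₂e^{iθ₂}+r₃e^{iθ₃}=r₁+r₄e^{iθ₄} gives r₂ω₂e^{iθ₂}+r₃ω₃e^{iθ₃}=r₄ω₄e^{iθ₄}.
Eliminating the other unknown: ω₄ = r₂ω₂ sin(θ₂−θ₃) / [r₄ sin(θ₄−θ₃)].
Numerator sine = -0.58212; denominator sine = +0.64679.
Result = 0.0083·31.48·(-0.58212) / (0.0234·(+0.64679)) = -10.049 rad/s; magnitude 10.049 rad/s.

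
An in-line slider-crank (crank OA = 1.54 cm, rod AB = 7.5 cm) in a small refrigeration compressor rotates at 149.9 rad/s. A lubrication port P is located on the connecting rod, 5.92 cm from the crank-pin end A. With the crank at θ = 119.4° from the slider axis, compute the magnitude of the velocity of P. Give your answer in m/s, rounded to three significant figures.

1.86

ω = 149.9 rad/s.  Crank-pin speed |V_A| = rω = 2.3085 m/s, perpendicular to OA.
Rod angle: sinφ = −(r/L) sinθ ⇒ φ = -10.305°; ω_rod = −rω cosθ/√(L²−r²sin²θ) = +15.357 rad/s.
V_P = V_A + ω_rod × AP, with AP = 0.0592 m along the rod.
Components: V_Px = −rω sinθ − a·ω_rod·sinφ = -1.8485 m/s;  V_Py = rω cosθ + a·ω_rod·cosφ = -0.23873 m/s.
|V_P| = √(V_Px² + V_Py²) = 1.8639 m/s.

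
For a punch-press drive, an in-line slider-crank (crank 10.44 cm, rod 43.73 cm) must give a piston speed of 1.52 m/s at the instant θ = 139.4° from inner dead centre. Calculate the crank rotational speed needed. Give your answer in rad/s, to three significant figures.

27.4

For an in-line slider-crank, |v_piston| = rω|sinθ|·[1 + r cosθ/√(L² − r² sin²θ)].
With r = 0.1044 m, L = 0.4373 m, θ = 139.4°: the bracketed kinematic factor |dx/dθ| = 0.055474 m.
ω = v/|dx/dθ| = 1.52/0.055474 = 27.4 rad/s.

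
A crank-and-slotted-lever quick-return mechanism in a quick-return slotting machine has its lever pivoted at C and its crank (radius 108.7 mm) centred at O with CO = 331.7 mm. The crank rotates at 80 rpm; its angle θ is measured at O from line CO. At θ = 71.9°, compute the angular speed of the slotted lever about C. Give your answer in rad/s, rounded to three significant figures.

1.34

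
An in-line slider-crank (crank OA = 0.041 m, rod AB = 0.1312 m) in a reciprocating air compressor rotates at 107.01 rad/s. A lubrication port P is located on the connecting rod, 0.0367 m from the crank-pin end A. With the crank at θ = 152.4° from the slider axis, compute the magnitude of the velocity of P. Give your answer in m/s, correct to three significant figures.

ω = 107 rad/s.  Crank-pin speed |V_A| = rω = 4.3874 m/s, perpendicular to OA.
Rod angle: sinφ = −(r/L) sinθ ⇒ φ = -8.325°; ω_rod = −rω cosθ/√(L²−r²sin²θ) = +29.951 rad/s.
V_P = V_A + ω_rod × AP, with AP = 0.0367 m along the rod.
Components: V_Px = −rω sinθ − a·ω_rod·sinφ = -1.8735 m/s;  V_Py = rω cosθ + a·ω_rod·cosφ = -2.8005 m/s.
|V_P| = √(V_Px² + V_Py²) = 3.3694 m/s.

3.37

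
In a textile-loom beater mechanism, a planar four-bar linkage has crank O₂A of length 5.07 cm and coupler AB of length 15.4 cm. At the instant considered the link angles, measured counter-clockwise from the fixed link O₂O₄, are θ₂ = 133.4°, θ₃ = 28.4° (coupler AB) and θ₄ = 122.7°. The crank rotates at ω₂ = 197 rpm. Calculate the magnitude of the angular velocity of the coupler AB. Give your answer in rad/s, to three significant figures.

ω₂ = 20.63 rad/s (from 197 rpm).
Differentiating the loop-closure r₂e^{iθ₂}+r₃e^{iθ₃}=r₁+r₄e^{iθ₄} gives r₂ω₂e^{iθ₂}+r₃ω₃e^{iθ₃}=r₄ω₄e^{iθ₄}.
Eliminating the other unknown: ω₃ = r₂ω₂ sin(θ₄−θ₂) / [r₃ sin(θ₃−θ₄)].
Numerator sine = -0.18567; denominator sine = -0.99719.
Result = 0.0507·20.63·(-0.18567) / (0.154·(-0.99719)) = +1.2646 rad/s; magnitude 1.2646 rad/s.

1.26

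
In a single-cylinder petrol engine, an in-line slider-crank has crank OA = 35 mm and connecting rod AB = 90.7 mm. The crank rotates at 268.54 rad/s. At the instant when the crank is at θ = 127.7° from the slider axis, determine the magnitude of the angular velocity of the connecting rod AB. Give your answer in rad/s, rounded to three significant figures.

66.5

ω = 268.5 rad/s
The rod makes angle φ with the slider axis where L sinφ = r sinθ; differentiating, L cosφ·φ̇ = r ω cosθ.
L cosφ = √(L² − r² sin²θ) = 0.086369 m.
|ω_rod| = r ω |cosθ| / √(L² − r² sin²θ) = 0.035·268.5·0.61153/0.086369 = 66.548 rad/s.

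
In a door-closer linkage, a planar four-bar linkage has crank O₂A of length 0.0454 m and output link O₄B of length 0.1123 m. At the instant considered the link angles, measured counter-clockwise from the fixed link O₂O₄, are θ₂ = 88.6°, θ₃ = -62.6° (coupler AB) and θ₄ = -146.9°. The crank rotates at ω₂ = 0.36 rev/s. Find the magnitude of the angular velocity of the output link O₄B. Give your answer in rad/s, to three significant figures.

ω₂ = 2.262 rad/s (from 0.36 rev/s).
Differentiating the loop-closure r₂e^{iθ₂}+r₃e^{iθ₃}=r₁+r₄e^{iθ₄} gives r₂ω₂e^{iθ₂}+r₃ω₃e^{iθ₃}=r₄ω₄e^{iθ₄}.
Eliminating the other unknown: ω₄ = r₂ω₂ sin(θ₂−θ₃) / [r₄ sin(θ₄−θ₃)].
Numerator sine = +0.48175; denominator sine = -0.99506.
Result = 0.0454·2.262·(+0.48175) / (0.1123·(-0.99506)) = -0.44273 rad/s; magnitude 0.44273 rad/s.

0.443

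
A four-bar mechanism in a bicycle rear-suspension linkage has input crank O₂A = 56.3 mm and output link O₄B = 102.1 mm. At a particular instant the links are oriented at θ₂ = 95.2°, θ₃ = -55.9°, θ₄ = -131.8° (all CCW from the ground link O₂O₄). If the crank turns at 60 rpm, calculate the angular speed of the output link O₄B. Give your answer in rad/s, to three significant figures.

ω₂ = 6.283 rad/s (from 60 rpm).
Differentiating the loop-closure r₂e^{iθ₂}+r₃e^{iθ₃}=r₁+r₄e^{iθ₄} gives r₂ω₂e^{iθ₂}+r₃ω₃e^{iθ₃}=r₄ω₄e^{iθ₄}.
Eliminating the other unknown: ω₄ = r₂ω₂ sin(θ₂−θ₃) / [r₄ sin(θ₄−θ₃)].
Numerator sine = +0.48328; denominator sine = -0.96987.
Result = 0.0563·6.283·(+0.48328) / (0.1021·(-0.96987)) = -1.7264 rad/s; magnitude 1.7264 rad/s.

1.73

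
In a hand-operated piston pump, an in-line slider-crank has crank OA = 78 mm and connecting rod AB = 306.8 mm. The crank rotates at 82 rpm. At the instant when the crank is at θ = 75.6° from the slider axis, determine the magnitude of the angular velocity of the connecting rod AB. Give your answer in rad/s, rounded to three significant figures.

0.560

ω = 8.587 rad/s (converted from 82 rpm).
The rod makes angle φ with the slider axis where L sinφ = r sinθ; differentiating, L cosφ·φ̇ = r ω cosθ.
L cosφ = √(L² − r² sin²θ) = 0.29735 m.
|ω_rod| = r ω |cosθ| / √(L² − r² sin²θ) = 0.078·8.587·0.24869/0.29735 = 0.56017 rad/s.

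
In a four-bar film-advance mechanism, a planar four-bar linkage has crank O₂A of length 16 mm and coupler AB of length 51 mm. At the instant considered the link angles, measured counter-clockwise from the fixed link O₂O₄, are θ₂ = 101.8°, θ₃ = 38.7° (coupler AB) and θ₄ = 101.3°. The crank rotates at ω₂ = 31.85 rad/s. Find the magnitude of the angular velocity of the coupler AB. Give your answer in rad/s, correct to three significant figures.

0.0982

ω₂ = 31.85 rad/s
Differentiating the loop-closure r₂e^{iθ₂}+r₃e^{iθ₃}=r₁+r₄e^{iθ₄} gives r₂ω₂e^{iθ₂}+r₃ω₃e^{iθ₃}=r₄ω₄e^{iθ₄}.
Eliminating the other unknown: ω₃ = r₂ω₂ sin(θ₄−θ₂) / [r₃ sin(θ₃−θ₄)].
Numerator sine = -0.00873; denominator sine = -0.88782.
Result = 0.016·31.85·(-0.00873) / (0.051·(-0.88782)) = +0.098215 rad/s; magnitude 0.098215 rad/s.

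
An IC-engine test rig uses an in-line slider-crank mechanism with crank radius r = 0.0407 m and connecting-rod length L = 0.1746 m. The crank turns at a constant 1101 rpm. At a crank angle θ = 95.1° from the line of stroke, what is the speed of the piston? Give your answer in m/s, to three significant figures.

ω = 2π·1101/60 = 115.3 rad/s
For an in-line slider-crank, x = r cosθ + √(L² − r² sin²θ), so v = −rω sinθ·[1 + r cosθ/√(L² − r² sin²θ)].
With r = 0.0407 m, L = 0.1746 m, θ = 95.1°: √(L² − r² sin²θ) = 0.16983 m.
v = −0.0407·115.3·0.99604·[1 + 0.0407·-0.08889/0.16983] = -4.5744 m/s.
|v| = 4.5744 m/s.

4.57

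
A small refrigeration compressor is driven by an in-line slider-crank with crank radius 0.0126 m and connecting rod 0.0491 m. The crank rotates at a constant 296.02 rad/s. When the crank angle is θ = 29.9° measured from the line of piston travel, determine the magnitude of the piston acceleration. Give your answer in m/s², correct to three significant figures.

1100

ω = 296 rad/s
x(θ) = r cosθ + √(L² − r² sin²θ); with ω constant, a = ω²·d²x/dθ².
d²x/dθ² = −r cosθ − r²(cos2θ)/√u − r⁴ sin²2θ/(4u^{3/2}),  u = L² − r² sin²θ = 0.00237136 m².
Substituting r = 0.0126 m, L = 0.0491 m, θ = 29.9°: d²x/dθ² = -0.012604 m.
a = ω²·d²x/dθ² = (296)²·(-0.012604) = -1104.4 m/s²;  |a| = 1104.4 m/s².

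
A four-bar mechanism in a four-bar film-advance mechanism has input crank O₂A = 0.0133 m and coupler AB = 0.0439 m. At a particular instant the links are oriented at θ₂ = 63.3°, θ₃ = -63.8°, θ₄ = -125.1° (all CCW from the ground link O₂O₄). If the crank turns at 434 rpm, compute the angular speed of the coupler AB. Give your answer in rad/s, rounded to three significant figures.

ω₂ = 45.45 rad/s (from 434 rpm).
Differentiating the loop-closure r₂e^{iθ₂}+r₃e^{iθ₃}=r₁+r₄e^{iθ₄} gives r₂ω₂e^{iθ₂}+r₃ω₃e^{iθ₃}=r₄ω₄e^{iθ₄}.
Eliminating the other unknown: ω₃ = r₂ω₂ sin(θ₄−θ₂) / [r₃ sin(θ₃−θ₄)].
Numerator sine = +0.14608; denominator sine = +0.87715.
Result = 0.0133·45.45·(+0.14608) / (0.0439·(+0.87715)) = +2.2932 rad/s; magnitude 2.2932 rad/s.

2.29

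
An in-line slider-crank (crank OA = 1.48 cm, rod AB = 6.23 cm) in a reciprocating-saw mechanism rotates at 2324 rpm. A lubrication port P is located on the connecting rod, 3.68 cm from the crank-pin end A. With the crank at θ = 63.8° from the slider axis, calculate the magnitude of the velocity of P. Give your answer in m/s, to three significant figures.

3.50

ω = 243.4 rad/s.  Crank-pin speed |V_A| = rω = 3.6019 m/s, perpendicular to OA.
Rod angle: sinφ = −(r/L) sinθ ⇒ φ = -12.307°; ω_rod = −rω cosθ/√(L²−r²sin²θ) = -26.126 rad/s.
V_P = V_A + ω_rod × AP, with AP = 0.0368 m along the rod.
Components: V_Px = −rω sinθ − a·ω_rod·sinφ = -3.4367 m/s;  V_Py = rω cosθ + a·ω_rod·cosφ = +0.6509 m/s.
|V_P| = √(V_Px² + V_Py²) = 3.4978 m/s.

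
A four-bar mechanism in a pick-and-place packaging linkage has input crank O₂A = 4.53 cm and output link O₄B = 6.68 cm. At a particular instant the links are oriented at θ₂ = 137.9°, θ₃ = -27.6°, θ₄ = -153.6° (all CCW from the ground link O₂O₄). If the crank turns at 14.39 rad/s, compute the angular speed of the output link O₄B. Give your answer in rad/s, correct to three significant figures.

3.02

ω₂ = 14.39 rad/s
Differentiating the loop-closure r₂e^{iθ₂}+r₃e^{iθ₃}=r₁+r₄e^{iθ₄} gives r₂ω₂e^{iθ₂}+r₃ω₃e^{iθ₃}=r₄ω₄e^{iθ₄}.
Eliminating the other unknown: ω₄ = r₂ω₂ sin(θ₂−θ₃) / [r₄ sin(θ₄−θ₃)].
Numerator sine = +0.25038; denominator sine = -0.80902.
Result = 0.0453·14.39·(+0.25038) / (0.0668·(-0.80902)) = -3.0201 rad/s; magnitude 3.0201 rad/s.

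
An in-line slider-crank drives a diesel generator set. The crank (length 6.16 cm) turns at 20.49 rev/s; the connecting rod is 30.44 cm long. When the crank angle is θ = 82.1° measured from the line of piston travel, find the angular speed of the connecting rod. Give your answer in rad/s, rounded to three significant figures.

3.66

ω = 128.7 rad/s (converted from 20.49 rev/s).
The rod makes angle φ with the slider axis where L sinφ = r sinθ; differentiating, L cosφ·φ̇ = r ω cosθ.
L cosφ = √(L² − r² sin²θ) = 0.29822 m.
|ω_rod| = r ω |cosθ| / √(L² − r² sin²θ) = 0.0616·128.7·0.13744/0.29822 = 3.655 rad/s.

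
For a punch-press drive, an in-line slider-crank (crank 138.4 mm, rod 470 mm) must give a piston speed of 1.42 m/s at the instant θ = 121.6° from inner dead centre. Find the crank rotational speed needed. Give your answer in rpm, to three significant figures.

137

For an in-line slider-crank, |v_piston| = rω|sinθ|·[1 + r cosθ/√(L² − r² sin²θ)].
With r = 0.1384 m, L = 0.47 m, θ = 121.6°: the bracketed kinematic factor |dx/dθ| = 0.09909 m.
ω = v/|dx/dθ| = 1.42/0.09909 = 14.33 rad/s.
N = 60ω/(2π) = 136.85 rpm.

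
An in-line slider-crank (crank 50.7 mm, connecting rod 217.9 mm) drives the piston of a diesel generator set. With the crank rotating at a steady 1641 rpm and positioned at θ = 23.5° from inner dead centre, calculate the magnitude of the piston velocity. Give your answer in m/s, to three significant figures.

4.22

ω = 2π·1641/60 = 171.8 rad/s
For an in-line slider-crank, x = r cosθ + √(L² − r² sin²θ), so v = −rω sinθ·[1 + r cosθ/√(L² − r² sin²θ)].
With r = 0.0507 m, L = 0.2179 m, θ = 23.5°: √(L² − r² sin²θ) = 0.21696 m.
v = −0.0507·171.8·0.39875·[1 + 0.0507·0.91706/0.21696] = -4.2186 m/s.
|v| = 4.2186 m/s.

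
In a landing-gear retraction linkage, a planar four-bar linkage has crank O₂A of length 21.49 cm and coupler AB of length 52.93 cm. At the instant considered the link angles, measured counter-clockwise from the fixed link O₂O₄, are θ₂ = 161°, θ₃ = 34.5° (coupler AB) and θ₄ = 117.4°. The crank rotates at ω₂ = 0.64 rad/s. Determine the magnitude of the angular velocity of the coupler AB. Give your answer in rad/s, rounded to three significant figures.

ω₂ = 0.64 rad/s
Differentiating the loop-closure r₂e^{iθ₂}+r₃e^{iθ₃}=r₁+r₄e^{iθ₄} gives r₂ω₂e^{iθ₂}+r₃ω₃e^{iθ₃}=r₄ω₄e^{iθ₄}.
Eliminating the other unknown: ω₃ = r₂ω₂ sin(θ₄−θ₂) / [r₃ sin(θ₃−θ₄)].
Numerator sine = -0.68962; denominator sine = -0.99233.
Result = 0.2149·0.64·(-0.68962) / (0.5293·(-0.99233)) = +0.18058 rad/s; magnitude 0.18058 rad/s.

0.181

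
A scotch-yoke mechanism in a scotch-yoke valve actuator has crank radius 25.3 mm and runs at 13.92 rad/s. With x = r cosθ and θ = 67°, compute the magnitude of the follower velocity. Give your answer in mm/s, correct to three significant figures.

324

ω = 13.92 rad/s
x = r cosθ ⇒ ẋ = −rω sinθ.
|v| = rω|sinθ| = 0.0253·13.92·|sin 67°| = 0.32418 m/s = 324.18 mm/s.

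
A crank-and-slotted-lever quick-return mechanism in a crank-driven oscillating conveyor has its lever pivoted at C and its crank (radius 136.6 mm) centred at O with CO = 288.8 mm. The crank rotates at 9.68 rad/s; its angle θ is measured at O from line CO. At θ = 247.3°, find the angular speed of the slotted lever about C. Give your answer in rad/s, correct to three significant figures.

0.464

ω = 9.68 rad/s
Crank pin A relative to C: A = (d + r cosθ, r sinθ); lever angle φ = atan2(r sinθ, d + r cosθ).
Differentiating tanφ: φ̇ = rω(d cosθ + r)/(d² + r² + 2dr cosθ).
d² + r² + 2dr cosθ = |CA|² = 0.071617 m²;  d cosθ + r = +0.02515 m.
|ω_lever| = |0.1366·9.68·+0.02515| / 0.071617 = 0.46436 rad/s.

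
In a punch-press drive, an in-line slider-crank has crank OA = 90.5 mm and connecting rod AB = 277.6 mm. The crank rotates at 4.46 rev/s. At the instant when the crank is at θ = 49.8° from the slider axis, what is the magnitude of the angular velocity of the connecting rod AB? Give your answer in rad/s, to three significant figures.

6.09

ω = 28.02 rad/s (converted from 4.46 rev/s).
The rod makes angle φ with the slider axis where L sinφ = r sinθ; differentiating, L cosφ·φ̇ = r ω cosθ.
L cosφ = √(L² − r² sin²θ) = 0.26886 m.
|ω_rod| = r ω |cosθ| / √(L² − r² sin²θ) = 0.0905·28.02·0.64546/0.26886 = 6.0885 rad/s.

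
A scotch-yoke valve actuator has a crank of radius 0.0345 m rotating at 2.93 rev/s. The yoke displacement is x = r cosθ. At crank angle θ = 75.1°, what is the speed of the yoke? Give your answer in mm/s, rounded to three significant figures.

ω = 18.41 rad/s (from 2.93 rev/s).
x = r cosθ ⇒ ẋ = −rω sinθ.
|v| = rω|sinθ| = 0.0345·18.41·|sin 75.1°| = 0.61378 m/s = 613.78 mm/s.

614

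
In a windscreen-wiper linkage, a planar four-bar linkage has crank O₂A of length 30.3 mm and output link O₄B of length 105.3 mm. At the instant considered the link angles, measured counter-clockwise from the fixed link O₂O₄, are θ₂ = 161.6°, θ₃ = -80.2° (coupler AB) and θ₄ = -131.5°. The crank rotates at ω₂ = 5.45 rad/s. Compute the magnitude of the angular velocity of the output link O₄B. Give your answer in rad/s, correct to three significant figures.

ω₂ = 5.45 rad/s
Differentiating the loop-closure r₂e^{iθ₂}+r₃e^{iθ₃}=r₁+r₄e^{iθ₄} gives r₂ω₂e^{iθ₂}+r₃ω₃e^{iθ₃}=r₄ω₄e^{iθ₄}.
Eliminating the other unknown: ω₄ = r₂ω₂ sin(θ₂−θ₃) / [r₄ sin(θ₄−θ₃)].
Numerator sine = -0.88130; denominator sine = -0.78043.
Result = 0.0303·5.45·(-0.88130) / (0.1053·(-0.78043)) = +1.7709 rad/s; magnitude 1.7709 rad/s.

1.77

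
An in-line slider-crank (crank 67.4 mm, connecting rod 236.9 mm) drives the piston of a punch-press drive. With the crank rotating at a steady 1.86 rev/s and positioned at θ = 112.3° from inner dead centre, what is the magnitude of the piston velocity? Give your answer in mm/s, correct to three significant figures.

647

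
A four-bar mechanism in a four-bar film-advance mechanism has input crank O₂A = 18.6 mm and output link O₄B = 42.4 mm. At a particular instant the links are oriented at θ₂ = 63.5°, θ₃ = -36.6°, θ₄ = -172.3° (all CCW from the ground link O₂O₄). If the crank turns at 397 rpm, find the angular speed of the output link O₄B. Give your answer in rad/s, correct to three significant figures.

ω₂ = 41.57 rad/s (from 397 rpm).
Differentiating the loop-closure r₂e^{iθ₂}+r₃e^{iθ₃}=r₁+r₄e^{iθ₄} gives r₂ω₂e^{iθ₂}+r₃ω₃e^{iθ₃}=r₄ω₄e^{iθ₄}.
Eliminating the other unknown: ω₄ = r₂ω₂ sin(θ₂−θ₃) / [r₄ sin(θ₄−θ₃)].
Numerator sine = +0.98450; denominator sine = -0.69842.
Result = 0.0186·41.57·(+0.98450) / (0.0424·(-0.69842)) = -25.708 rad/s; magnitude 25.708 rad/s.

25.7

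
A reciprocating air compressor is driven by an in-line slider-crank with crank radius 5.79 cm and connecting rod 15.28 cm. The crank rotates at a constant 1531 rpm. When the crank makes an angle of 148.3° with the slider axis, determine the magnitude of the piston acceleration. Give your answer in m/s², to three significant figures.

ω = 2π·1531/60 = 160.3 rad/s
x(θ) = r cosθ + √(L² − r² sin²θ); with ω constant, a = ω²·d²x/dθ².
d²x/dθ² = −r cosθ − r²(cos2θ)/√u − r⁴ sin²2θ/(4u^{3/2}),  u = L² − r² sin²θ = 0.0224222 m².
Substituting r = 0.0579 m, L = 0.1528 m, θ = 148.3°: d²x/dθ² = +0.038568 m.
a = ω²·d²x/dθ² = (160.3)²·(+0.038568) = +991.38 m/s²;  |a| = 991.38 m/s².

991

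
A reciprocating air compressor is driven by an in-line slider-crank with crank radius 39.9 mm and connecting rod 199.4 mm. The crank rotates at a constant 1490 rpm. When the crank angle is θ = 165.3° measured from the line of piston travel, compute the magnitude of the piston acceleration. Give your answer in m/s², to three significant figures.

ω = 2π·1490/60 = 156 rad/s
x(θ) = r cosθ + √(L² − r² sin²θ); with ω constant, a = ω²·d²x/dθ².
d²x/dθ² = −r cosθ − r²(cos2θ)/√u − r⁴ sin²2θ/(4u^{3/2}),  u = L² − r² sin²θ = 0.0396578 m².
Substituting r = 0.0399 m, L = 0.1994 m, θ = 165.3°: d²x/dθ² = +0.03161 m.
a = ω²·d²x/dθ² = (156)²·(+0.03161) = +769.58 m/s²;  |a| = 769.58 m/s².

770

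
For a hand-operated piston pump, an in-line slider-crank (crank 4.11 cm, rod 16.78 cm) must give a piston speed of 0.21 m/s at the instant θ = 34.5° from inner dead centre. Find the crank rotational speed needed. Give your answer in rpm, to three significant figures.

71.6

For an in-line slider-crank, |v_piston| = rω|sinθ|·[1 + r cosθ/√(L² − r² sin²θ)].
With r = 0.0411 m, L = 0.1678 m, θ = 34.5°: the bracketed kinematic factor |dx/dθ| = 0.028024 m.
ω = v/|dx/dθ| = 0.21/0.028024 = 7.4935 rad/s.
N = 60ω/(2π) = 71.558 rpm.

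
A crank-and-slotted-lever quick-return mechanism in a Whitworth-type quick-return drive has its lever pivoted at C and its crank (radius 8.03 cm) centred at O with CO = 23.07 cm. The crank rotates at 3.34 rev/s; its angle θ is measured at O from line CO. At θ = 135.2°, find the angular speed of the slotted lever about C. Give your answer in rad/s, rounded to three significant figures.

4.21

ω = 20.99 rad/s (from 3.34 rev/s).
Crank pin A relative to C: A = (d + r cosθ, r sinθ); lever angle φ = atan2(r sinθ, d + r cosθ).
Differentiating tanφ: φ̇ = rω(d cosθ + r)/(d² + r² + 2dr cosθ).
d² + r² + 2dr cosθ = |CA|² = 0.0333807 m²;  d cosθ + r = -0.083398 m.
|ω_lever| = |0.0803·20.99·-0.083398| / 0.0333807 = 4.2102 rad/s.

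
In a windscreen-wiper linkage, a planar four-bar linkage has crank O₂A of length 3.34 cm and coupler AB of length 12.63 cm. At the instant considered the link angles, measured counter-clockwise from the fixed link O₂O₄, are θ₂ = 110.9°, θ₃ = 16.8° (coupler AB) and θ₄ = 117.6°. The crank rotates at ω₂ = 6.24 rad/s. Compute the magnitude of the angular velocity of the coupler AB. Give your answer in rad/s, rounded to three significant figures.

0.196

ω₂ = 6.24 rad/s
Differentiating the loop-closure r₂e^{iθ₂}+r₃e^{iθ₃}=r₁+r₄e^{iθ₄} gives r₂ω₂e^{iθ₂}+r₃ω₃e^{iθ₃}=r₄ω₄e^{iθ₄}.
Eliminating the other unknown: ω₃ = r₂ω₂ sin(θ₄−θ₂) / [r₃ sin(θ₃−θ₄)].
Numerator sine = +0.11667; denominator sine = -0.98229.
Result = 0.0334·6.24·(+0.11667) / (0.1263·(-0.98229)) = -0.196 rad/s; magnitude 0.196 rad/s.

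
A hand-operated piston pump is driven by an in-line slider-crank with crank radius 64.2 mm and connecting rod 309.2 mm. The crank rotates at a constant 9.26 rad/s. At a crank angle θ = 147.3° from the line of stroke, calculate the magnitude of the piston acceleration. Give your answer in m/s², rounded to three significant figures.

4.14

ω = 9.26 rad/s
x(θ) = r cosθ + √(L² − r² sin²θ); with ω constant, a = ω²·d²x/dθ².
d²x/dθ² = −r cosθ − r²(cos2θ)/√u − r⁴ sin²2θ/(4u^{3/2}),  u = L² − r² sin²θ = 0.0944017 m².
Substituting r = 0.0642 m, L = 0.3092 m, θ = 147.3°: d²x/dθ² = +0.04832 m.
a = ω²·d²x/dθ² = (9.26)²·(+0.04832) = +4.1433 m/s²;  |a| = 4.1433 m/s².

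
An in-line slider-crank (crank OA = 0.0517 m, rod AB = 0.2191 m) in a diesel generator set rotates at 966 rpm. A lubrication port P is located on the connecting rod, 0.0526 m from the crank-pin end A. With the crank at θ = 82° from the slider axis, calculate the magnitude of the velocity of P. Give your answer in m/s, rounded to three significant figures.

5.25

ω = 101.2 rad/s.  Crank-pin speed |V_A| = rω = 5.2299 m/s, perpendicular to OA.
Rod angle: sinφ = −(r/L) sinθ ⇒ φ = -13.513°; ω_rod = −rω cosθ/√(L²−r²sin²θ) = -3.4167 rad/s.
V_P = V_A + ω_rod × AP, with AP = 0.0526 m along the rod.
Components: V_Px = −rω sinθ − a·ω_rod·sinφ = -5.221 m/s;  V_Py = rω cosθ + a·ω_rod·cosφ = +0.55313 m/s.
|V_P| = √(V_Px² + V_Py²) = 5.2502 m/s.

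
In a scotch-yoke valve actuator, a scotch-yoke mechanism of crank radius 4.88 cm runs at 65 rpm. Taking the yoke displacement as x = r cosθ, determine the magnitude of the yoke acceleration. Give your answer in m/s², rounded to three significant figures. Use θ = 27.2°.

ω = 6.807 rad/s (from 65 rpm).
x = r cosθ ⇒ ẍ = −rω² cosθ (ω constant).
|a| = rω²|cosθ| = 0.0488·(6.807)²·|cos 27.2°| = 2.011 m/s².

2.01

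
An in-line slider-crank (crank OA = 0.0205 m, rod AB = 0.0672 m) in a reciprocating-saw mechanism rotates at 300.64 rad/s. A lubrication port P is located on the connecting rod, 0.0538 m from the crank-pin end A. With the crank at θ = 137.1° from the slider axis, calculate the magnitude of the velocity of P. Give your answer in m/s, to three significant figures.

3.54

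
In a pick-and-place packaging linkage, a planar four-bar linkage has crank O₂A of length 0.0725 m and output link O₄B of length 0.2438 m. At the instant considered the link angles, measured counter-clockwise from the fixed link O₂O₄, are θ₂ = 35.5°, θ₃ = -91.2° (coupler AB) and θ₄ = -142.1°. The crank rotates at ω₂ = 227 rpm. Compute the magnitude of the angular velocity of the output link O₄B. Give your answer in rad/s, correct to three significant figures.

ω₂ = 23.77 rad/s (from 227 rpm).
Differentiating the loop-closure r₂e^{iθ₂}+r₃e^{iθ₃}=r₁+r₄e^{iθ₄} gives r₂ω₂e^{iθ₂}+r₃ω₃e^{iθ₃}=r₄ω₄e^{iθ₄}.
Eliminating the other unknown: ω₄ = r₂ω₂ sin(θ₂−θ₃) / [r₄ sin(θ₄−θ₃)].
Numerator sine = +0.80178; denominator sine = -0.77605.
Result = 0.0725·23.77·(+0.80178) / (0.2438·(-0.77605)) = -7.3034 rad/s; magnitude 7.3034 rad/s.

7.30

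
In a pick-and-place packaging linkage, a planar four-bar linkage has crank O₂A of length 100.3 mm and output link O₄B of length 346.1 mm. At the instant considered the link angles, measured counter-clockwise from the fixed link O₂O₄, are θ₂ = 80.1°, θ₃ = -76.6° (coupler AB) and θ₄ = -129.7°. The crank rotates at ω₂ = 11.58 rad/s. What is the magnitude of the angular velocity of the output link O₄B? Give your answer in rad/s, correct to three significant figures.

1.66

ω₂ = 11.58 rad/s
Differentiating the loop-closure r₂e^{iθ₂}+r₃e^{iθ₃}=r₁+r₄e^{iθ₄} gives r₂ω₂e^{iθ₂}+r₃ω₃e^{iθ₃}=r₄ω₄e^{iθ₄}.
Eliminating the other unknown: ω₄ = r₂ω₂ sin(θ₂−θ₃) / [r₄ sin(θ₄−θ₃)].
Numerator sine = +0.39555; denominator sine = -0.79968.
Result = 0.1003·11.58·(+0.39555) / (0.3461·(-0.79968)) = -1.6599 rad/s; magnitude 1.6599 rad/s.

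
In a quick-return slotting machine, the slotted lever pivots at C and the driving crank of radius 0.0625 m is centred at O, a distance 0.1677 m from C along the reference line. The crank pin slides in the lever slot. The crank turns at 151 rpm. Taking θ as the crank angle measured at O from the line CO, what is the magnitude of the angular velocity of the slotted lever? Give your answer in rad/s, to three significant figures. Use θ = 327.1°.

ω = 15.81 rad/s (from 151 rpm).
Crank pin A relative to C: A = (d + r cosθ, r sinθ); lever angle φ = atan2(r sinθ, d + r cosθ).
Differentiating tanφ: φ̇ = rω(d cosθ + r)/(d² + r² + 2dr cosθ).
d² + r² + 2dr cosθ = |CA|² = 0.0496301 m²;  d cosθ + r = +0.2033 m.
|ω_lever| = |0.0625·15.81·+0.2033| / 0.0496301 = 4.0484 rad/s.

4.05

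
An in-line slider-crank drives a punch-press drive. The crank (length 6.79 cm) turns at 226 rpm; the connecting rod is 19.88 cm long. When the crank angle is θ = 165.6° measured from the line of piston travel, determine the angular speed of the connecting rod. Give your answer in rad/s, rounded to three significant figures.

ω = 23.67 rad/s (converted from 226 rpm).
The rod makes angle φ with the slider axis where L sinφ = r sinθ; differentiating, L cosφ·φ̇ = r ω cosθ.
L cosφ = √(L² − r² sin²θ) = 0.19808 m.
|ω_rod| = r ω |cosθ| / √(L² − r² sin²θ) = 0.0679·23.67·0.96858/0.19808 = 7.8578 rad/s.

7.86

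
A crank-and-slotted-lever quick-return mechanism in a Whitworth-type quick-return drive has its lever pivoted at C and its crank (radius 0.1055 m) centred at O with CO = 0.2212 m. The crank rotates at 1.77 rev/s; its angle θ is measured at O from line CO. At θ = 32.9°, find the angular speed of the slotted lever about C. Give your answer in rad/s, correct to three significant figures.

ω = 11.12 rad/s (from 1.77 rev/s).
Crank pin A relative to C: A = (d + r cosθ, r sinθ); lever angle φ = atan2(r sinθ, d + r cosθ).
Differentiating tanφ: φ̇ = rω(d cosθ + r)/(d² + r² + 2dr cosθ).
d² + r² + 2dr cosθ = |CA|² = 0.0992474 m²;  d cosθ + r = +0.29122 m.
|ω_lever| = |0.1055·11.12·+0.29122| / 0.0992474 = 3.4428 rad/s.

3.44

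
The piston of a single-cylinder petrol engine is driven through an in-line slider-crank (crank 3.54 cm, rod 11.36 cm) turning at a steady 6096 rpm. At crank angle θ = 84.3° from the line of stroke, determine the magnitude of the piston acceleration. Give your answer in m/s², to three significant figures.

ω = 2π·6096/60 = 638.4 rad/s
x(θ) = r cosθ + √(L² − r² sin²θ); with ω constant, a = ω²·d²x/dθ².
d²x/dθ² = −r cosθ − r²(cos2θ)/√u − r⁴ sin²2θ/(4u^{3/2}),  u = L² − r² sin²θ = 0.0116642 m².
Substituting r = 0.0354 m, L = 0.1136 m, θ = 84.3°: d²x/dθ² = +0.0078462 m.
a = ω²·d²x/dθ² = (638.4)²·(+0.0078462) = +3197.5 m/s²;  |a| = 3197.5 m/s².

3200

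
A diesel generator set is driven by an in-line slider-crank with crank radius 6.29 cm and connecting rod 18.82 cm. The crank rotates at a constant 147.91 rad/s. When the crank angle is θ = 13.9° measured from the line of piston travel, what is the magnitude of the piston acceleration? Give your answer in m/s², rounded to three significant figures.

ω = 147.9 rad/s
x(θ) = r cosθ + √(L² − r² sin²θ); with ω constant, a = ω²·d²x/dθ².
d²x/dθ² = −r cosθ − r²(cos2θ)/√u − r⁴ sin²2θ/(4u^{3/2}),  u = L² − r² sin²θ = 0.0351909 m².
Substituting r = 0.0629 m, L = 0.1882 m, θ = 13.9°: d²x/dθ² = -0.079843 m.
a = ω²·d²x/dθ² = (147.9)²·(-0.079843) = -1746.8 m/s²;  |a| = 1746.8 m/s².

1750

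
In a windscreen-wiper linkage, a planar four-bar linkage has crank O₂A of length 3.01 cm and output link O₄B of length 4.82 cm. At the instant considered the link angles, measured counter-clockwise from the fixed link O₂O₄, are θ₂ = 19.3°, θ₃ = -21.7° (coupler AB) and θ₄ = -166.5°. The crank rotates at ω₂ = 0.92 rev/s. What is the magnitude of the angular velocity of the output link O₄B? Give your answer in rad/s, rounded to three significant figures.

4.11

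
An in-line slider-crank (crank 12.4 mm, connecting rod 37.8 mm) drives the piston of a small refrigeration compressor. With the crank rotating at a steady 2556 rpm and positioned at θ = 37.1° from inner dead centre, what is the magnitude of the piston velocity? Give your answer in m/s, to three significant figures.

ω = 2π·2556/60 = 267.7 rad/s
For an in-line slider-crank, x = r cosθ + √(L² − r² sin²θ), so v = −rω sinθ·[1 + r cosθ/√(L² − r² sin²θ)].
With r = 0.0124 m, L = 0.0378 m, θ = 37.1°: √(L² − r² sin²θ) = 0.037053 m.
v = −0.0124·267.7·0.60321·[1 + 0.0124·0.79758/0.037053] = -2.5365 m/s.
|v| = 2.5365 m/s.

2.54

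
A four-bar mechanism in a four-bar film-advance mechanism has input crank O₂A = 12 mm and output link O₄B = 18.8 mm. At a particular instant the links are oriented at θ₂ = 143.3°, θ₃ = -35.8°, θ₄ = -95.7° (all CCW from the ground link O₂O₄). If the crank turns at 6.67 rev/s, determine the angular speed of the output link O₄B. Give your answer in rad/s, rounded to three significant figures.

ω₂ = 41.91 rad/s (from 6.67 rev/s).
Differentiating the loop-closure r₂e^{iθ₂}+r₃e^{iθ₃}=r₁+r₄e^{iθ₄} gives r₂ω₂e^{iθ₂}+r₃ω₃e^{iθ₃}=r₄ω₄e^{iθ₄}.
Eliminating the other unknown: ω₄ = r₂ω₂ sin(θ₂−θ₃) / [r₄ sin(θ₄−θ₃)].
Numerator sine = +0.01571; denominator sine = -0.86515.
Result = 0.012·41.91·(+0.01571) / (0.0188·(-0.86515)) = -0.48567 rad/s; magnitude 0.48567 rad/s.

0.486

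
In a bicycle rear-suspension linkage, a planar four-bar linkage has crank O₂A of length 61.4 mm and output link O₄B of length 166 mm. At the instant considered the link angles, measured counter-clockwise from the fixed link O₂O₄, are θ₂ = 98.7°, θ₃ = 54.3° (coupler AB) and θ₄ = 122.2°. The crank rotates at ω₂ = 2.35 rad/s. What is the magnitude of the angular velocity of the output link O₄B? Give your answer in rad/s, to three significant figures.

ω₂ = 2.35 rad/s
Differentiating the loop-closure r₂e^{iθ₂}+r₃e^{iθ₃}=r₁+r₄e^{iθ₄} gives r₂ω₂e^{iθ₂}+r₃ω₃e^{iθ₃}=r₄ω₄e^{iθ₄}.
Eliminating the other unknown: ω₄ = r₂ω₂ sin(θ₂−θ₃) / [r₄ sin(θ₄−θ₃)].
Numerator sine = +0.69966; denominator sine = +0.92653.
Result = 0.0614·2.35·(+0.69966) / (0.166·(+0.92653)) = +0.65638 rad/s; magnitude 0.65638 rad/s.

0.656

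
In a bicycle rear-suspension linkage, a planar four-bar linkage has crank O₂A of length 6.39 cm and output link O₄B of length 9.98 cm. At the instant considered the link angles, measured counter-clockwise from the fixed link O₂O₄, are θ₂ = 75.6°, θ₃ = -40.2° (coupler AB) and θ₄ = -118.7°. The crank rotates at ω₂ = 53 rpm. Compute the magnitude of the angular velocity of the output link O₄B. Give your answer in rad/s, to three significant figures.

ω₂ = 5.55 rad/s (from 53 rpm).
Differentiating the loop-closure r₂e^{iθ₂}+r₃e^{iθ₃}=r₁+r₄e^{iθ₄} gives r₂ω₂e^{iθ₂}+r₃ω₃e^{iθ₃}=r₄ω₄e^{iθ₄}.
Eliminating the other unknown: ω₄ = r₂ω₂ sin(θ₂−θ₃) / [r₄ sin(θ₄−θ₃)].
Numerator sine = +0.90032; denominator sine = -0.97992.
Result = 0.0639·5.55·(+0.90032) / (0.0998·(-0.97992)) = -3.265 rad/s; magnitude 3.265 rad/s.

3.26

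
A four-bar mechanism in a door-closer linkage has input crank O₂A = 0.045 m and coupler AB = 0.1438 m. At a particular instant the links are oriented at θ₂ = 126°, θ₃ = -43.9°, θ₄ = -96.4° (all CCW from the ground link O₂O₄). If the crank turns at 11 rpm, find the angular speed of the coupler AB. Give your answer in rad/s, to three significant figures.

ω₂ = 1.152 rad/s (from 11 rpm).
Differentiating the loop-closure r₂e^{iθ₂}+r₃e^{iθ₃}=r₁+r₄e^{iθ₄} gives r₂ω₂e^{iθ₂}+r₃ω₃e^{iθ₃}=r₄ω₄e^{iθ₄}.
Eliminating the other unknown: ω₃ = r₂ω₂ sin(θ₄−θ₂) / [r₃ sin(θ₃−θ₄)].
Numerator sine = +0.67430; denominator sine = +0.79335.
Result = 0.045·1.152·(+0.67430) / (0.1438·(+0.79335)) = +0.30638 rad/s; magnitude 0.30638 rad/s.

0.306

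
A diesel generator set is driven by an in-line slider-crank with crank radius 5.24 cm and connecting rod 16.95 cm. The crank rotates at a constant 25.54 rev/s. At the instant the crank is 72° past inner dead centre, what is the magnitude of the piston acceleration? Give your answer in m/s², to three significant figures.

ω = 2π·25.5 = 160.5 rad/s
x(θ) = r cosθ + √(L² − r² sin²θ); with ω constant, a = ω²·d²x/dθ².
d²x/dθ² = −r cosθ − r²(cos2θ)/√u − r⁴ sin²2θ/(4u^{3/2}),  u = L² − r² sin²θ = 0.0262467 m².
Substituting r = 0.0524 m, L = 0.1695 m, θ = 72°: d²x/dθ² = -0.0026342 m.
a = ω²·d²x/dθ² = (160.5)²·(-0.0026342) = -67.834 m/s²;  |a| = 67.834 m/s².

67.8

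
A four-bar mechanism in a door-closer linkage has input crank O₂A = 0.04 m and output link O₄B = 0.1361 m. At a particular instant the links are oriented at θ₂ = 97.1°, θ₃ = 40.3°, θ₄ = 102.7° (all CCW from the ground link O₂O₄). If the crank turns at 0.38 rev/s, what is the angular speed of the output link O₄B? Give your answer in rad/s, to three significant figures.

ω₂ = 2.388 rad/s (from 0.38 rev/s).
Differentiating the loop-closure r₂e^{iθ₂}+r₃e^{iθ₃}=r₁+r₄e^{iθ₄} gives r₂ω₂e^{iθ₂}+r₃ω₃e^{iθ₃}=r₄ω₄e^{iθ₄}.
Eliminating the other unknown: ω₄ = r₂ω₂ sin(θ₂−θ₃) / [r₄ sin(θ₄−θ₃)].
Numerator sine = +0.83676; denominator sine = +0.88620.
Result = 0.04·2.388·(+0.83676) / (0.1361·(+0.88620)) = +0.66257 rad/s; magnitude 0.66257 rad/s.

0.663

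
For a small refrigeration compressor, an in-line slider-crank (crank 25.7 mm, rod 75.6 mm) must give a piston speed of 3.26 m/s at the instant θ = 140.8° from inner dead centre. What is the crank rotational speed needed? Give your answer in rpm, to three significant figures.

For an in-line slider-crank, |v_piston| = rω|sinθ|·[1 + r cosθ/√(L² − r² sin²θ)].
With r = 0.0257 m, L = 0.0756 m, θ = 140.8°: the bracketed kinematic factor |dx/dθ| = 0.011862 m.
ω = v/|dx/dθ| = 3.26/0.011862 = 274.83 rad/s.
N = 60ω/(2π) = 2624.5 rpm.

2620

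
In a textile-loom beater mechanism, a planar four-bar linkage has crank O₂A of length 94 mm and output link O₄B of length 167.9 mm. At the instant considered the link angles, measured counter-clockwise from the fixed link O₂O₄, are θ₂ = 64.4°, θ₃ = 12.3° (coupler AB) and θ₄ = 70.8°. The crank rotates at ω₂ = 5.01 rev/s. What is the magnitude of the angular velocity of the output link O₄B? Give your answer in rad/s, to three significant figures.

16.3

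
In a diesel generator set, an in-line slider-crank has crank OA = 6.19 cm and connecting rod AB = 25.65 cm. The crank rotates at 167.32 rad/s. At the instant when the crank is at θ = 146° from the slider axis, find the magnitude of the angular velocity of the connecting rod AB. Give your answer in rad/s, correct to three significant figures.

ω = 167.3 rad/s
The rod makes angle φ with the slider axis where L sinφ = r sinθ; differentiating, L cosφ·φ̇ = r ω cosθ.
L cosφ = √(L² − r² sin²θ) = 0.25415 m.
|ω_rod| = r ω |cosθ| / √(L² − r² sin²θ) = 0.0619·167.3·0.82904/0.25415 = 33.784 rad/s.

33.8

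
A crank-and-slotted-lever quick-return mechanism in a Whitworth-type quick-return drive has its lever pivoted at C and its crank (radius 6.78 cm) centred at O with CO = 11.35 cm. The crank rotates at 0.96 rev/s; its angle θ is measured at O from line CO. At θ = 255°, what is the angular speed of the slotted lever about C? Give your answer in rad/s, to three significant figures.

1.16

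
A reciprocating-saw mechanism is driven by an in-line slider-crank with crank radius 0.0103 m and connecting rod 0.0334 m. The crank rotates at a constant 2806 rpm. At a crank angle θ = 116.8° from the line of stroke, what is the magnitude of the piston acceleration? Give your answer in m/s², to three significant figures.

566

ω = 2π·2806/60 = 293.8 rad/s
x(θ) = r cosθ + √(L² − r² sin²θ); with ω constant, a = ω²·d²x/dθ².
d²x/dθ² = −r cosθ − r²(cos2θ)/√u − r⁴ sin²2θ/(4u^{3/2}),  u = L² − r² sin²θ = 0.00103104 m².
Substituting r = 0.0103 m, L = 0.0334 m, θ = 116.8°: d²x/dθ² = +0.0065496 m.
a = ω²·d²x/dθ² = (293.8)²·(+0.0065496) = +565.52 m/s²;  |a| = 565.52 m/s².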